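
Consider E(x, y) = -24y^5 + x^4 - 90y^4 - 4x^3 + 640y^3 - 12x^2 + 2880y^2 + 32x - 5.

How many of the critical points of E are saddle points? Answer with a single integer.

6

E separates as a function of x plus a function of y, so ∇E=0 decouples.
∂E/∂x = 4(x - 4)(x - 1)(x + 2) = 0 at x ∈ {-2, 1, 4}; ∂E/∂y = -120y(y - 4)(y + 3)(y + 4) = 0 at y ∈ {-4, -3, 0, 4}.
The Hessian is diagonal: diag(E_xx, E_yy). Second derivatives: E_xx(-2)=72, E_xx(1)=-36, E_xx(4)=72; E_yy(-4)=3840, E_yy(-3)=-2520, E_yy(0)=5760, E_yy(4)=-26880.
Saddle points occur where the two diagonal entries have opposite signs: (-2, -3), (-2, 4), (1, -4), (1, 0), (4, -3), (4, 4). Count: 6.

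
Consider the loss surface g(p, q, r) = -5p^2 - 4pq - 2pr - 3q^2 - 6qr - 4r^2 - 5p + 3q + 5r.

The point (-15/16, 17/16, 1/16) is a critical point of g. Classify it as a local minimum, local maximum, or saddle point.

local maximum

The Hessian is constant: H = [[-10, -4, -2], [-4, -6, -6], [-2, -6, -8]].
Leading principal minors: Δ₁ = -10, Δ₂ = 44, Δ₃ = -64.
The minors alternate sign starting negative (−, +, −), so H is negative definite: a local maximum.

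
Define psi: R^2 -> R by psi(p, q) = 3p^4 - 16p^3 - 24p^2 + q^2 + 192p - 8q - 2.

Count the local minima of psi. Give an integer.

psi separates as a function of p plus a function of q, so ∇psi=0 decouples.
∂psi/∂p = 12(p - 4)(p - 2)(p + 2) = 0 at p ∈ {-2, 2, 4}; ∂psi/∂q = 2(q - 4) = 0 at q ∈ {4}.
The Hessian is diagonal: diag(psi_pp, psi_qq). Second derivatives: psi_pp(-2)=288, psi_pp(2)=-96, psi_pp(4)=144; psi_qq(4)=2.
Local minima occur where both diagonal entries positive: (-2, 4), (4, 4). Count: 2.

2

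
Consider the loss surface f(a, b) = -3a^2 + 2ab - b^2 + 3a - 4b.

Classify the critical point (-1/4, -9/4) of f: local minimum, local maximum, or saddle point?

The Hessian of f is constant: H = [[-6, 2], [2, -2]].
det(H) = (-6)·(-2) − 2² = 8.
det(H) > 0 and tr(H) = -8 < 0, so H is negative definite and the point is a local maximum.

local maximum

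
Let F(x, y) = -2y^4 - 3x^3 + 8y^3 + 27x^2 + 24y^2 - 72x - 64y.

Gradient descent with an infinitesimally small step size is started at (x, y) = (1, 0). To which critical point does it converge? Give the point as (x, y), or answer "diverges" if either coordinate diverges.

F is separable, so gradient descent decouples: x follows -∂F/∂x, y follows -∂F/∂y.
∂F/∂x = -9(x - 4)(x - 2); at x=1 this is -27, so x increases.
∂F/∂y = -8(y - 4)(y - 1)(y + 2); at y=0 this is -64, so y increases.
x converges to its nearest critical value 2 (a local min of the x-part); y converges to 1. The iterate converges to (2, 1).

(2, 1)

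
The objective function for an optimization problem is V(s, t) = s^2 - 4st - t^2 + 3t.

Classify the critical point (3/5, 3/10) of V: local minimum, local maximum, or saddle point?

The Hessian of V is constant: H = [[2, -4], [-4, -2]].
det(H) = 2·(-2) − (-4)² = -20.
Since det(H) < 0, H is indefinite and the critical point is a saddle point.

saddle point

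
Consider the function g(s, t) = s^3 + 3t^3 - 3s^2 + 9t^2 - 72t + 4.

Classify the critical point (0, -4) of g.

local maximum

The mixed partial ∂²g/∂s∂t is 0, so the Hessian at any point is diag(g_ss, g_tt) = diag(6(s - 1), 18(t + 1)).
At (0, -4): H = diag(-6, -54).
Both eigenvalues are negative, so H is negative definite: a local maximum.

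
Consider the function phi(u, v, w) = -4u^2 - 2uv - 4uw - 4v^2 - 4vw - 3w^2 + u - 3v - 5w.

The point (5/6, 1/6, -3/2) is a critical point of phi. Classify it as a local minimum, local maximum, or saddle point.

The Hessian is constant: H = [[-8, -2, -4], [-2, -8, -4], [-4, -4, -6]].
Leading principal minors: Δ₁ = -8, Δ₂ = 60, Δ₃ = -168.
The minors alternate sign starting negative (−, +, −), so H is negative definite: a local maximum.

local maximum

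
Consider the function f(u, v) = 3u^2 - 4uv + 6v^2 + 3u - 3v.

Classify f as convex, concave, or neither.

f is quadratic, so its Hessian is the constant matrix H = [[6, -4], [-4, 12]].
det(H) = 56, tr(H) = 18.
det(H) > 0 and tr(H) > 0, so H is positive definite everywhere: convex.

convex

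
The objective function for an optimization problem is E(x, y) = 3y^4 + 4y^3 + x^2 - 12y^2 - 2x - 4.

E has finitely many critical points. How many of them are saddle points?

1

E separates as a function of x plus a function of y, so ∇E=0 decouples.
∂E/∂x = 2(x - 1) = 0 at x ∈ {1}; ∂E/∂y = 12y(y - 1)(y + 2) = 0 at y ∈ {-2, 0, 1}.
The Hessian is diagonal: diag(E_xx, E_yy). Second derivatives: E_xx(1)=2; E_yy(-2)=72, E_yy(0)=-24, E_yy(1)=36.
Saddle points occur where the two diagonal entries have opposite signs: (1, 0). Count: 1.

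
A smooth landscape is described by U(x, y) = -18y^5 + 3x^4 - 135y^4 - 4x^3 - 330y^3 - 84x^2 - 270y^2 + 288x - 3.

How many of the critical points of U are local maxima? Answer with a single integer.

2

U separates as a function of x plus a function of y, so ∇U=0 decouples.
∂U/∂x = 12(x - 3)(x - 2)(x + 4) = 0 at x ∈ {-4, 2, 3}; ∂U/∂y = -90y(y + 1)(y + 2)(y + 3) = 0 at y ∈ {-3, -2, -1, 0}.
The Hessian is diagonal: diag(U_xx, U_yy). Second derivatives: U_xx(-4)=504, U_xx(2)=-72, U_xx(3)=84; U_yy(-3)=540, U_yy(-2)=-180, U_yy(-1)=180, U_yy(0)=-540.
Local maxima occur where both diagonal entries negative: (2, -2), (2, 0). Count: 2.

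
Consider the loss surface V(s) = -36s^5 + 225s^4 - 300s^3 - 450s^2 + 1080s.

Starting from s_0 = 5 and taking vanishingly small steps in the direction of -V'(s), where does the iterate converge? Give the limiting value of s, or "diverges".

diverges

V'(s) = -180(s - 3)(s - 2)(s - 1)(s + 1), so V'(5) = -25920.
Gradient descent moves in the -V' direction, i.e. s is increasing.
There is no critical point above s=5, and V' keeps the same sign, so the iterate runs off to +∞.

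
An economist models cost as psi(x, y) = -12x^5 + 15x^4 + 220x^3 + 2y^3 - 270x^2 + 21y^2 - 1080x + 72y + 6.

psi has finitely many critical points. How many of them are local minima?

2

psi separates as a function of x plus a function of y, so ∇psi=0 decouples.
∂psi/∂x = -60(x - 3)(x - 2)(x + 1)(x + 3) = 0 at x ∈ {-3, -1, 2, 3}; ∂psi/∂y = 6(y + 3)(y + 4) = 0 at y ∈ {-4, -3}.
The Hessian is diagonal: diag(psi_xx, psi_yy). Second derivatives: psi_xx(-3)=3600, psi_xx(-1)=-1440, psi_xx(2)=900, psi_xx(3)=-1440; psi_yy(-4)=-6, psi_yy(-3)=6.
Local minima occur where both diagonal entries positive: (-3, -3), (2, -3). Count: 2.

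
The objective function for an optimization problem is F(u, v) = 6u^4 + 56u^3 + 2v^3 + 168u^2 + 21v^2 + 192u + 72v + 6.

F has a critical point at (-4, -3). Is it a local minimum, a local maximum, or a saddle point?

The mixed partial ∂²F/∂u∂v is 0, so the Hessian at any point is diag(F_uu, F_vv) = diag(24(3u^2 + 14u + 14), 6(2v + 7)).
At (-4, -3): H = diag(144, 6).
Both eigenvalues are positive, so H is positive definite: a local minimum.

local minimum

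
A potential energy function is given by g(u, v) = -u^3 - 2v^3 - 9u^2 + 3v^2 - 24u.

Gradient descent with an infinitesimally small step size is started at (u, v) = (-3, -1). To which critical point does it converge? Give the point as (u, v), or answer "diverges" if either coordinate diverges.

(-4, 0)

g is separable, so gradient descent decouples: u follows -∂g/∂u, v follows -∂g/∂v.
∂g/∂u = -3(u + 2)(u + 4); at u=-3 this is 3, so u decreases.
∂g/∂v = -6v(v - 1); at v=-1 this is -12, so v increases.
u converges to its nearest critical value -4 (a local min of the u-part); v converges to 0. The iterate converges to (-4, 0).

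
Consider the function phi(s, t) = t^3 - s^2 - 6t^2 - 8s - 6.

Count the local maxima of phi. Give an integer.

phi separates as a function of s plus a function of t, so ∇phi=0 decouples.
∂phi/∂s = -2(s + 4) = 0 at s ∈ {-4}; ∂phi/∂t = 3t(t - 4) = 0 at t ∈ {0, 4}.
The Hessian is diagonal: diag(phi_ss, phi_tt). Second derivatives: phi_ss(-4)=-2; phi_tt(0)=-12, phi_tt(4)=12.
Local maxima occur where both diagonal entries negative: (-4, 0). Count: 1.

1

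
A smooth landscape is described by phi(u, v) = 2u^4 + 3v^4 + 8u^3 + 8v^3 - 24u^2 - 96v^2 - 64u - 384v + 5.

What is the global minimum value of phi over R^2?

-1915

phi(u,v) separates as P(u) + Q(v) + 5, so its minimum is min P + min Q + 5.
P'(u) = 8(u - 2)(u + 1)(u + 4) vanishes at u ∈ {-4, -1, 2}; Q'(v) = 12(v - 4)(v + 2)(v + 4) vanishes at v ∈ {-4, -2, 4}.
Local minima of P (where P''>0): P(-4)=-128, P(2)=-128. Local minima of Q: Q(-4)=256, Q(4)=-1792.
So the global minimum of phi is P(-4) + Q(4) + 5 = -128 − 1792 + 5 = -1915, attained at (-4, 4).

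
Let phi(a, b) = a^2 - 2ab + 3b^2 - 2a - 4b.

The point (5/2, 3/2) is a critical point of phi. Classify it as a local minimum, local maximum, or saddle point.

local minimum

The Hessian of phi is constant: H = [[2, -2], [-2, 6]].
det(H) = 2·6 − (-2)² = 8.
det(H) > 0 and tr(H) = 8 > 0, so H is positive definite and the point is a local minimum.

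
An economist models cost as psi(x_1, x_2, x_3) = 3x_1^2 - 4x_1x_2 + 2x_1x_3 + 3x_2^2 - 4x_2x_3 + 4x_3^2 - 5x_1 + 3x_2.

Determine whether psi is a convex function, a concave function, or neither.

convex

psi is quadratic, so its Hessian is the constant matrix H = [[6, -4, 2], [-4, 6, -4], [2, -4, 8]].
Leading principal minors: 6, 20, 104.
All positive ⇒ H ≻ 0 ⇒ convex.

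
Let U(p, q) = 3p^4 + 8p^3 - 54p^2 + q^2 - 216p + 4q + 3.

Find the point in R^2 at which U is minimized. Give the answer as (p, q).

(3, -2)

U(p,q) separates as A(p) + B(q) + 3, so its minimum is min A + min B + 3.
A'(p) = 12(p - 3)(p + 2)(p + 3) vanishes at p ∈ {-3, -2, 3}; B'(q) = 2q + 4 vanishes at q ∈ {-2}.
Local minima of A (where A''>0): A(-3)=189, A(3)=-675. Local minima of B: B(-2)=-4.
So the global minimum of U is A(3) + B(-2) + 3 = -675 − 4 + 3 = -676, attained at (3, -2).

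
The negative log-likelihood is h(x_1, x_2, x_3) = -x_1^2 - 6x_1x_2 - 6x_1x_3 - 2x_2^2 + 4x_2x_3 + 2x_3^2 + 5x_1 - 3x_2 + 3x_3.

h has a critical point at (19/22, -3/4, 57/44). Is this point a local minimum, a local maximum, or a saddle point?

saddle point

The Hessian is constant: H = [[-2, -6, -6], [-6, -4, 4], [-6, 4, 4]].
Leading principal minors: Δ₁ = -2, Δ₂ = -28, Δ₃ = 352.
The minors fit neither the all-positive nor the alternating-sign pattern, so H is indefinite: a saddle point.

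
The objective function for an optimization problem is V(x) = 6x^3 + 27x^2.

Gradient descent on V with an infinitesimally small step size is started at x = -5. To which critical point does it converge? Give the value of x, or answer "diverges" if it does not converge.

diverges

V'(x) = 18x(x + 3), so V'(-5) = 180.
Gradient descent moves in the -V' direction, i.e. x is decreasing.
There is no critical point below x=-5, and V' keeps the same sign, so the iterate runs off to −∞.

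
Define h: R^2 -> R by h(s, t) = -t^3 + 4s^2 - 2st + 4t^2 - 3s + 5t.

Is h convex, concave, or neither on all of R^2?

The term -t^3 is cubic, so the Hessian is not constant.
∂²h/∂t² = -6t + 8, which takes both signs as t varies (negative for sufficiently large t). A diagonal entry of the Hessian changing sign means the Hessian is neither positive- nor negative-semidefinite on all of R^2.

neither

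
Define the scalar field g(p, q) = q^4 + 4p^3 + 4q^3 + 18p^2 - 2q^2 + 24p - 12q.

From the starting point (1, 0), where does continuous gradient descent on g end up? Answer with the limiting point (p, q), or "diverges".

(-1, 1)

g is separable, so gradient descent decouples: p follows -∂g/∂p, q follows -∂g/∂q.
∂g/∂p = 12(p + 1)(p + 2); at p=1 this is 72, so p decreases.
∂g/∂q = 4(q - 1)(q + 1)(q + 3); at q=0 this is -12, so q increases.
p converges to its nearest critical value -1 (a local min of the p-part); q converges to 1. The iterate converges to (-1, 1).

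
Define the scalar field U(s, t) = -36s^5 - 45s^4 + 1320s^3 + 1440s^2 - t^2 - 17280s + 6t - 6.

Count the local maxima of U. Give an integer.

2

U separates as a function of s plus a function of t, so ∇U=0 decouples.
∂U/∂s = -180(s - 4)(s - 2)(s + 3)(s + 4) = 0 at s ∈ {-4, -3, 2, 4}; ∂U/∂t = -2(t - 3) = 0 at t ∈ {3}.
The Hessian is diagonal: diag(U_ss, U_tt). Second derivatives: U_ss(-4)=8640, U_ss(-3)=-6300, U_ss(2)=10800, U_ss(4)=-20160; U_tt(3)=-2.
Local maxima occur where both diagonal entries negative: (-3, 3), (4, 3). Count: 2.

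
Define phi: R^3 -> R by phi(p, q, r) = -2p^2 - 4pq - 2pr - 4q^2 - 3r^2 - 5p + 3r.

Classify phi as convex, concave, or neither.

phi is quadratic, so its Hessian is the constant matrix H = [[-4, -4, -2], [-4, -8, 0], [-2, 0, -6]].
Leading principal minors: -4, 16, -64.
Signs alternate −, +, − ⇒ H ≺ 0 ⇒ concave.

concave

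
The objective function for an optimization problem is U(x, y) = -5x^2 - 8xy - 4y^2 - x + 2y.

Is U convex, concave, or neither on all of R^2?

concave

U is quadratic, so its Hessian is the constant matrix H = [[-10, -8], [-8, -8]].
det(H) = 16, tr(H) = -18.
det(H) > 0 and tr(H) < 0, so H is negative definite everywhere: concave.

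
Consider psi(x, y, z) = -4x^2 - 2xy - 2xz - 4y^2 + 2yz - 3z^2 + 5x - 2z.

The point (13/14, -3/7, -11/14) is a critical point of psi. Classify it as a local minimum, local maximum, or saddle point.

local maximum

The Hessian is constant: H = [[-8, -2, -2], [-2, -8, 2], [-2, 2, -6]].
Leading principal minors: Δ₁ = -8, Δ₂ = 60, Δ₃ = -280.
The minors alternate sign starting negative (−, +, −), so H is negative definite: a local maximum.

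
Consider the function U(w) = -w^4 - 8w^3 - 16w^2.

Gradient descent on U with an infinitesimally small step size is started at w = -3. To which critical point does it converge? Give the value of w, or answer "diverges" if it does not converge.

U'(w) = -4w(w + 2)(w + 4), so U'(-3) = -12.
Gradient descent moves in the -U' direction, i.e. w is increasing.
The nearest critical point in that direction is w = -2, where U'' = 16 > 0 (a local minimum). The iterate converges there.

-2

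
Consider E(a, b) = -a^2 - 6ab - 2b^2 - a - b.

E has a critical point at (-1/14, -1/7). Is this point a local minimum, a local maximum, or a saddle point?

saddle point

The Hessian of E is constant: H = [[-2, -6], [-6, -4]].
det(H) = (-2)·(-4) − (-6)² = -28.
Since det(H) < 0, H is indefinite and the critical point is a saddle point.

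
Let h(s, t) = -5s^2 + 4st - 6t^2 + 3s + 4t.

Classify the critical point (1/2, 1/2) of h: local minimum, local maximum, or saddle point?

local maximum

The Hessian of h is constant: H = [[-10, 4], [4, -12]].
det(H) = (-10)·(-12) − 4² = 104.
det(H) > 0 and tr(H) = -22 < 0, so H is negative definite and the point is a local maximum.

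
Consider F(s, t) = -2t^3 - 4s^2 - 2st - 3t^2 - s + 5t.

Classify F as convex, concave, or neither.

neither

The term -2t^3 is cubic, so the Hessian is not constant.
∂²F/∂t² = -12t - 6, which takes both signs as t varies (negative for sufficiently large t). A diagonal entry of the Hessian changing sign means the Hessian is neither positive- nor negative-semidefinite on all of R^2.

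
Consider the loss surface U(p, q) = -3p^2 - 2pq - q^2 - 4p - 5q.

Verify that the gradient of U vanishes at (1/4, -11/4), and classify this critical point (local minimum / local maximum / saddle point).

∇U = (-6p - 2q - 4, -2p - 2q - 5); substituting (1/4, -11/4) gives ∇U = (0, 0), so (1/4, -11/4) is indeed a critical point.
The Hessian of U is constant: H = [[-6, -2], [-2, -2]].
det(H) = (-6)·(-2) − (-2)² = 8.
det(H) > 0 and tr(H) = -8 < 0, so H is negative definite and the point is a local maximum.

local maximum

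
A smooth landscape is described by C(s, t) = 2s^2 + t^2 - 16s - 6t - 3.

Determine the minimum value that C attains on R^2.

-44

C(s,t) separates as P(s) + Q(t) − 3, so its minimum is min P + min Q − 3.
P'(s) = 4s - 16 vanishes at s ∈ {4}; Q'(t) = 2(t - 3) vanishes at t ∈ {3}.
Local minima of P (where P''>0): P(4)=-32. Local minima of Q: Q(3)=-9.
So the global minimum of C is P(4) + Q(3) − 3 = -32 − 9 − 3 = -44, attained at (4, 3).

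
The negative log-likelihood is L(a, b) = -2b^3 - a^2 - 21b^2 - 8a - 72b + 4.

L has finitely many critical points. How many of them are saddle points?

L separates as a function of a plus a function of b, so ∇L=0 decouples.
∂L/∂a = -2(a + 4) = 0 at a ∈ {-4}; ∂L/∂b = -6(b + 3)(b + 4) = 0 at b ∈ {-4, -3}.
The Hessian is diagonal: diag(L_aa, L_bb). Second derivatives: L_aa(-4)=-2; L_bb(-4)=6, L_bb(-3)=-6.
Saddle points occur where the two diagonal entries have opposite signs: (-4, -4). Count: 1.

1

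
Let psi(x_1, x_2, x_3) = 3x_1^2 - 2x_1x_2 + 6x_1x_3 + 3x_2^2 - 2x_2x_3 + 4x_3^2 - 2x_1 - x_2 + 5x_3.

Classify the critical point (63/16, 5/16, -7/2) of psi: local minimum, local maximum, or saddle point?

local minimum

The Hessian is constant: H = [[6, -2, 6], [-2, 6, -2], [6, -2, 8]].
Leading principal minors: Δ₁ = 6, Δ₂ = 32, Δ₃ = 64.
All leading minors are positive, so H is positive definite: a local minimum.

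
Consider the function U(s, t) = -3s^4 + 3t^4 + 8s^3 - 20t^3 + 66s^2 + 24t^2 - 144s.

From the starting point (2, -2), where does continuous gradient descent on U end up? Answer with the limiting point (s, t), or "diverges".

(1, 0)

U is separable, so gradient descent decouples: s follows -∂U/∂s, t follows -∂U/∂t.
∂U/∂s = -12(s - 4)(s - 1)(s + 3); at s=2 this is 120, so s decreases.
∂U/∂t = 12t(t - 4)(t - 1); at t=-2 this is -432, so t increases.
s converges to its nearest critical value 1 (a local min of the s-part); t converges to 0. The iterate converges to (1, 0).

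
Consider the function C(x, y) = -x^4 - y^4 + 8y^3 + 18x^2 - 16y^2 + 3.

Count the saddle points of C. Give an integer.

4

C separates as a function of x plus a function of y, so ∇C=0 decouples.
∂C/∂x = -4x(x - 3)(x + 3) = 0 at x ∈ {-3, 0, 3}; ∂C/∂y = -4y(y - 4)(y - 2) = 0 at y ∈ {0, 2, 4}.
The Hessian is diagonal: diag(C_xx, C_yy). Second derivatives: C_xx(-3)=-72, C_xx(0)=36, C_xx(3)=-72; C_yy(0)=-32, C_yy(2)=16, C_yy(4)=-32.
Saddle points occur where the two diagonal entries have opposite signs: (-3, 2), (0, 0), (0, 4), (3, 2). Count: 4.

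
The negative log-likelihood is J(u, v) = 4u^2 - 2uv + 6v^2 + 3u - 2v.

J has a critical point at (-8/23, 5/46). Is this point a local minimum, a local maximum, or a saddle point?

The Hessian of J is constant: H = [[8, -2], [-2, 12]].
det(H) = 8·12 − (-2)² = 92.
det(H) > 0 and tr(H) = 20 > 0, so H is positive definite and the point is a local minimum.

local minimum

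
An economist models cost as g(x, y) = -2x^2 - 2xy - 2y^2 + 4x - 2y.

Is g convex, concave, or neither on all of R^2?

g is quadratic, so its Hessian is the constant matrix H = [[-4, -2], [-2, -4]].
det(H) = 12, tr(H) = -8.
det(H) > 0 and tr(H) < 0, so H is negative definite everywhere: concave.

concave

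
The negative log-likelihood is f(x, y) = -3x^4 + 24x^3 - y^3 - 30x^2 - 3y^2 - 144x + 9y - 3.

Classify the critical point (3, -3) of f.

The mixed partial ∂²f/∂x∂y is 0, so the Hessian at any point is diag(f_xx, f_yy) = diag(12(-3x^2 + 12x - 5), -6(y + 1)).
At (3, -3): H = diag(48, 12).
Both eigenvalues are positive, so H is positive definite: a local minimum.

local minimum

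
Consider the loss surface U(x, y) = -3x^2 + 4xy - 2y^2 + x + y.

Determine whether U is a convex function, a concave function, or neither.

U is quadratic, so its Hessian is the constant matrix H = [[-6, 4], [4, -4]].
det(H) = 8, tr(H) = -10.
det(H) > 0 and tr(H) < 0, so H is negative definite everywhere: concave.

concave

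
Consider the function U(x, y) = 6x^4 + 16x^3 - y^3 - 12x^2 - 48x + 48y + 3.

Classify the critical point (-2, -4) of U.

The mixed partial ∂²U/∂x∂y is 0, so the Hessian at any point is diag(U_xx, U_yy) = diag(24(3x^2 + 4x - 1), -6y).
At (-2, -4): H = diag(72, 24).
Both eigenvalues are positive, so H is positive definite: a local minimum.

local minimum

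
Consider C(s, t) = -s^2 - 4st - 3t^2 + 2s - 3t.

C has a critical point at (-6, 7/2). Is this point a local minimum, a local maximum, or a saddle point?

saddle point

The Hessian of C is constant: H = [[-2, -4], [-4, -6]].
det(H) = (-2)·(-6) − (-4)² = -4.
Since det(H) < 0, H is indefinite and the critical point is a saddle point.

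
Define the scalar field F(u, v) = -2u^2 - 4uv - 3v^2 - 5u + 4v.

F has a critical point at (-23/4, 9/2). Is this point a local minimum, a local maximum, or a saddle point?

The Hessian of F is constant: H = [[-4, -4], [-4, -6]].
det(H) = (-4)·(-6) − (-4)² = 8.
det(H) > 0 and tr(H) = -10 < 0, so H is negative definite and the point is a local maximum.

local maximum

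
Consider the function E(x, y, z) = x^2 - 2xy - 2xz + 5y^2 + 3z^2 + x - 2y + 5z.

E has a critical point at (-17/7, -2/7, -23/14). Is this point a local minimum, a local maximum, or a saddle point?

local minimum

The Hessian is constant: H = [[2, -2, -2], [-2, 10, 0], [-2, 0, 6]].
Leading principal minors: Δ₁ = 2, Δ₂ = 16, Δ₃ = 56.
All leading minors are positive, so H is positive definite: a local minimum.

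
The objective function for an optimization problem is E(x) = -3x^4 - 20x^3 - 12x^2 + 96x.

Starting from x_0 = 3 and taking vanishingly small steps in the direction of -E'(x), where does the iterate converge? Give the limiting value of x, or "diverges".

diverges

E'(x) = -12(x - 1)(x + 2)(x + 4), so E'(3) = -840.
Gradient descent moves in the -E' direction, i.e. x is increasing.
There is no critical point above x=3, and E' keeps the same sign, so the iterate runs off to +∞.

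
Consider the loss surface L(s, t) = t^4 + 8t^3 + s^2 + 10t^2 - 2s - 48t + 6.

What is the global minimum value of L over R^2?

L(s,t) separates as P(s) + Q(t) + 6, so its minimum is min P + min Q + 6.
P'(s) = 2s - 2 vanishes at s ∈ {1}; Q'(t) = 4(t - 1)(t + 3)(t + 4) vanishes at t ∈ {-4, -3, 1}.
Local minima of P (where P''>0): P(1)=-1. Local minima of Q: Q(-4)=96, Q(1)=-29.
So the global minimum of L is P(1) + Q(1) + 6 = -1 − 29 + 6 = -24, attained at (1, 1).

-24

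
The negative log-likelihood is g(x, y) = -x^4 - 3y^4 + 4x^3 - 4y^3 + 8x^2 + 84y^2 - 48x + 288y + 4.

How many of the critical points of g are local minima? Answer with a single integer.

g separates as a function of x plus a function of y, so ∇g=0 decouples.
∂g/∂x = -4(x - 3)(x - 2)(x + 2) = 0 at x ∈ {-2, 2, 3}; ∂g/∂y = -12(y - 4)(y + 2)(y + 3) = 0 at y ∈ {-3, -2, 4}.
The Hessian is diagonal: diag(g_xx, g_yy). Second derivatives: g_xx(-2)=-80, g_xx(2)=16, g_xx(3)=-20; g_yy(-3)=-84, g_yy(-2)=72, g_yy(4)=-504.
Local minima occur where both diagonal entries positive: (2, -2). Count: 1.

1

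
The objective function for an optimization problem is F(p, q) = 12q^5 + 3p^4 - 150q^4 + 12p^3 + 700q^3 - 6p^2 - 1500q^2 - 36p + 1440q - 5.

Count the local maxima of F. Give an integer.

F separates as a function of p plus a function of q, so ∇F=0 decouples.
∂F/∂p = 12(p - 1)(p + 1)(p + 3) = 0 at p ∈ {-3, -1, 1}; ∂F/∂q = 60(q - 4)(q - 3)(q - 2)(q - 1) = 0 at q ∈ {1, 2, 3, 4}.
The Hessian is diagonal: diag(F_pp, F_qq). Second derivatives: F_pp(-3)=96, F_pp(-1)=-48, F_pp(1)=96; F_qq(1)=-360, F_qq(2)=120, F_qq(3)=-120, F_qq(4)=360.
Local maxima occur where both diagonal entries negative: (-1, 1), (-1, 3). Count: 2.

2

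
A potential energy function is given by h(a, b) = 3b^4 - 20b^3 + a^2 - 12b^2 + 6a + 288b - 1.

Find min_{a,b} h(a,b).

h(a,b) separates as P(a) + Q(b) − 1, so its minimum is min P + min Q − 1.
P'(a) = 2a + 6 vanishes at a ∈ {-3}; Q'(b) = 12(b - 4)(b - 3)(b + 2) vanishes at b ∈ {-2, 3, 4}.
Local minima of P (where P''>0): P(-3)=-9. Local minima of Q: Q(-2)=-416, Q(4)=448.
So the global minimum of h is P(-3) + Q(-2) − 1 = -9 − 416 − 1 = -426, attained at (-3, -2).

-426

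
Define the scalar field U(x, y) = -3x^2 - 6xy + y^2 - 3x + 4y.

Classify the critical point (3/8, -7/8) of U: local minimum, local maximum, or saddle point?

saddle point

The Hessian of U is constant: H = [[-6, -6], [-6, 2]].
det(H) = (-6)·2 − (-6)² = -48.
Since det(H) < 0, H is indefinite and the critical point is a saddle point.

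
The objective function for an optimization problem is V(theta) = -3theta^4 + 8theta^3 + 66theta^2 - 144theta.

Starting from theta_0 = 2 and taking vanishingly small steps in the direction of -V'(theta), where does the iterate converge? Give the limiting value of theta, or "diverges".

V'(theta) = -12(theta - 4)(theta - 1)(theta + 3), so V'(2) = 120.
Gradient descent moves in the -V' direction, i.e. theta is decreasing.
The nearest critical point in that direction is theta = 1, where V'' = 144 > 0 (a local minimum). The iterate converges there.

1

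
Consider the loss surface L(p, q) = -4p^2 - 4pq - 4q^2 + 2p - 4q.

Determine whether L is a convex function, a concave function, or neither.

L is quadratic, so its Hessian is the constant matrix H = [[-8, -4], [-4, -8]].
det(H) = 48, tr(H) = -16.
det(H) > 0 and tr(H) < 0, so H is negative definite everywhere: concave.

concave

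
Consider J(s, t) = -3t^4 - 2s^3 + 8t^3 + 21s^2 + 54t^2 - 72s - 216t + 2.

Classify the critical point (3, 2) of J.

local minimum

The mixed partial ∂²J/∂s∂t is 0, so the Hessian at any point is diag(J_ss, J_tt) = diag(6(-2s + 7), 12(-3t^2 + 4t + 9)).
At (3, 2): H = diag(6, 60).
Both eigenvalues are positive, so H is positive definite: a local minimum.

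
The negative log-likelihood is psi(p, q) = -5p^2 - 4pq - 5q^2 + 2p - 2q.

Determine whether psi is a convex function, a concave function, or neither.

concave

psi is quadratic, so its Hessian is the constant matrix H = [[-10, -4], [-4, -10]].
det(H) = 84, tr(H) = -20.
det(H) > 0 and tr(H) < 0, so H is negative definite everywhere: concave.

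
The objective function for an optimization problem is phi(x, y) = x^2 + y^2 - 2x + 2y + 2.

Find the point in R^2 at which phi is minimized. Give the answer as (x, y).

phi(x,y) separates as P(x) + Q(y) + 2, so its minimum is min P + min Q + 2.
P'(x) = 2x - 2 vanishes at x ∈ {1}; Q'(y) = 2y + 2 vanishes at y ∈ {-1}.
Local minima of P (where P''>0): P(1)=-1. Local minima of Q: Q(-1)=-1.
So the global minimum of phi is P(1) + Q(-1) + 2 = -1 − 1 + 2 = 0, attained at (1, -1).

(1, -1)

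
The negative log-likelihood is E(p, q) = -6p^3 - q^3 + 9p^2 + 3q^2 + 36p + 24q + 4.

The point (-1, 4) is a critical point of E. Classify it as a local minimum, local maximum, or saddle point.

saddle point

The mixed partial ∂²E/∂p∂q is 0, so the Hessian at any point is diag(E_pp, E_qq) = diag(18(-2p + 1), 6(-q + 1)).
At (-1, 4): H = diag(54, -18).
The eigenvalues have opposite signs, so H is indefinite: a saddle point.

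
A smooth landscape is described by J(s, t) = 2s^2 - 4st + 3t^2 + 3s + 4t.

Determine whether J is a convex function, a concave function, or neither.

convex

J is quadratic, so its Hessian is the constant matrix H = [[4, -4], [-4, 6]].
det(H) = 8, tr(H) = 10.
det(H) > 0 and tr(H) > 0, so H is positive definite everywhere: convex.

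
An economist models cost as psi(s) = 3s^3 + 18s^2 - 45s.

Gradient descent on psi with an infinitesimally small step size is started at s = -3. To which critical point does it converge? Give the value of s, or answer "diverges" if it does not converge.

1

psi'(s) = 9(s - 1)(s + 5), so psi'(-3) = -72.
Gradient descent moves in the -psi' direction, i.e. s is increasing.
The nearest critical point in that direction is s = 1, where psi'' = 54 > 0 (a local minimum). The iterate converges there.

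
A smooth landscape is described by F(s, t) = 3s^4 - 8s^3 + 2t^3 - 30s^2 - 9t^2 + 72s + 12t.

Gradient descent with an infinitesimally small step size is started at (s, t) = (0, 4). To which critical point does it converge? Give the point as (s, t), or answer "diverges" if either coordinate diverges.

(-2, 2)

F is separable, so gradient descent decouples: s follows -∂F/∂s, t follows -∂F/∂t.
∂F/∂s = 12(s - 3)(s - 1)(s + 2); at s=0 this is 72, so s decreases.
∂F/∂t = 6(t - 2)(t - 1); at t=4 this is 36, so t decreases.
s converges to its nearest critical value -2 (a local min of the s-part); t converges to 2. The iterate converges to (-2, 2).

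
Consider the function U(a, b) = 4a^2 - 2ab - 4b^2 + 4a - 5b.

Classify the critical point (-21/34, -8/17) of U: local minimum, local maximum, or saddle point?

The Hessian of U is constant: H = [[8, -2], [-2, -8]].
det(H) = 8·(-8) − (-2)² = -68.
Since det(H) < 0, H is indefinite and the critical point is a saddle point.

saddle point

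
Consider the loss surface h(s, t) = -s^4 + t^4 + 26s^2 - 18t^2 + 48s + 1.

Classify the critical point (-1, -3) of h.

local minimum

The mixed partial ∂²h/∂s∂t is 0, so the Hessian at any point is diag(h_ss, h_tt) = diag(4(-3s^2 + 13), 12(t^2 - 3)).
At (-1, -3): H = diag(40, 72).
Both eigenvalues are positive, so H is positive definite: a local minimum.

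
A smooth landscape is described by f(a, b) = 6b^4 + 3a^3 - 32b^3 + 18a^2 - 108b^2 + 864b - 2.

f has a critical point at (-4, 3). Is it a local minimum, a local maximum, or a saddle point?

The mixed partial ∂²f/∂a∂b is 0, so the Hessian at any point is diag(f_aa, f_bb) = diag(18(a + 2), 24(3b^2 - 8b - 9)).
At (-4, 3): H = diag(-36, -144).
Both eigenvalues are negative, so H is negative definite: a local maximum.

local maximum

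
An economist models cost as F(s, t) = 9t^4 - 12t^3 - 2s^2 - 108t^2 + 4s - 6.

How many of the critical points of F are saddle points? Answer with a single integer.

F separates as a function of s plus a function of t, so ∇F=0 decouples.
∂F/∂s = -4(s - 1) = 0 at s ∈ {1}; ∂F/∂t = 36t(t - 3)(t + 2) = 0 at t ∈ {-2, 0, 3}.
The Hessian is diagonal: diag(F_ss, F_tt). Second derivatives: F_ss(1)=-4; F_tt(-2)=360, F_tt(0)=-216, F_tt(3)=540.
Saddle points occur where the two diagonal entries have opposite signs: (1, -2), (1, 3). Count: 2.

2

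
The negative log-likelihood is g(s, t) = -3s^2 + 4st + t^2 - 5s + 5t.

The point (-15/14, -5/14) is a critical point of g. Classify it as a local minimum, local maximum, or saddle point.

saddle point

The Hessian of g is constant: H = [[-6, 4], [4, 2]].
det(H) = (-6)·2 − 4² = -28.
Since det(H) < 0, H is indefinite and the critical point is a saddle point.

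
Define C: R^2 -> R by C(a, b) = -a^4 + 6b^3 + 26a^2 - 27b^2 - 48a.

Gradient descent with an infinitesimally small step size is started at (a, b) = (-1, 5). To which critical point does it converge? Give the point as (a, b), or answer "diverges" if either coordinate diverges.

C is separable, so gradient descent decouples: a follows -∂C/∂a, b follows -∂C/∂b.
∂C/∂a = -4(a - 3)(a - 1)(a + 4); at a=-1 this is -96, so a increases.
∂C/∂b = 18b(b - 3); at b=5 this is 180, so b decreases.
a converges to its nearest critical value 1 (a local min of the a-part); b converges to 3. The iterate converges to (1, 3).

(1, 3)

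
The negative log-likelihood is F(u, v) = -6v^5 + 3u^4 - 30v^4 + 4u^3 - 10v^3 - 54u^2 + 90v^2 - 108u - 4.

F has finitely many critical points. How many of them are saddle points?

F separates as a function of u plus a function of v, so ∇F=0 decouples.
∂F/∂u = 12(u - 3)(u + 1)(u + 3) = 0 at u ∈ {-3, -1, 3}; ∂F/∂v = -30v(v - 1)(v + 2)(v + 3) = 0 at v ∈ {-3, -2, 0, 1}.
The Hessian is diagonal: diag(F_uu, F_vv). Second derivatives: F_uu(-3)=144, F_uu(-1)=-96, F_uu(3)=288; F_vv(-3)=360, F_vv(-2)=-180, F_vv(0)=180, F_vv(1)=-360.
Saddle points occur where the two diagonal entries have opposite signs: (-3, -2), (-3, 1), (-1, -3), (-1, 0), (3, -2), (3, 1). Count: 6.

6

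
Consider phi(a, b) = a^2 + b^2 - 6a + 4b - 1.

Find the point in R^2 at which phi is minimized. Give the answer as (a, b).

phi(a,b) separates as P(a) + Q(b) − 1, so its minimum is min P + min Q − 1.
P'(a) = 2a - 6 vanishes at a ∈ {3}; Q'(b) = 2b + 4 vanishes at b ∈ {-2}.
Local minima of P (where P''>0): P(3)=-9. Local minima of Q: Q(-2)=-4.
So the global minimum of phi is P(3) + Q(-2) − 1 = -9 − 4 − 1 = -14, attained at (3, -2).

(3, -2)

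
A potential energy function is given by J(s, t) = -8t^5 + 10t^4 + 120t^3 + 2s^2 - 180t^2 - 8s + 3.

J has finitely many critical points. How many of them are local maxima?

J separates as a function of s plus a function of t, so ∇J=0 decouples.
∂J/∂s = 4(s - 2) = 0 at s ∈ {2}; ∂J/∂t = -40t(t - 3)(t - 1)(t + 3) = 0 at t ∈ {-3, 0, 1, 3}.
The Hessian is diagonal: diag(J_ss, J_tt). Second derivatives: J_ss(2)=4; J_tt(-3)=2880, J_tt(0)=-360, J_tt(1)=320, J_tt(3)=-1440.
Local maxima occur where both diagonal entries negative: none. Count: 0.

0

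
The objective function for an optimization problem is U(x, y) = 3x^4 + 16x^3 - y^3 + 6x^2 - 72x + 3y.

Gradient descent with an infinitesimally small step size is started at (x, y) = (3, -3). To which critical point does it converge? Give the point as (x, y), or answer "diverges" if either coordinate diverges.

U is separable, so gradient descent decouples: x follows -∂U/∂x, y follows -∂U/∂y.
∂U/∂x = 12(x - 1)(x + 2)(x + 3); at x=3 this is 720, so x decreases.
∂U/∂y = -3(y - 1)(y + 1); at y=-3 this is -24, so y increases.
x converges to its nearest critical value 1 (a local min of the x-part); y converges to -1. The iterate converges to (1, -1).

(1, -1)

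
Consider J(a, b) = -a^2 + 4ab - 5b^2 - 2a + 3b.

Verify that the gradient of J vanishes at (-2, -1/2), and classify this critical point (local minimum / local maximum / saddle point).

local maximum

∇J = (-2a + 4b - 2, 4a - 10b + 3); substituting (-2, -1/2) gives ∇J = (0, 0), so (-2, -1/2) is indeed a critical point.
The Hessian of J is constant: H = [[-2, 4], [4, -10]].
det(H) = (-2)·(-10) − 4² = 4.
det(H) > 0 and tr(H) = -12 < 0, so H is negative definite and the point is a local maximum.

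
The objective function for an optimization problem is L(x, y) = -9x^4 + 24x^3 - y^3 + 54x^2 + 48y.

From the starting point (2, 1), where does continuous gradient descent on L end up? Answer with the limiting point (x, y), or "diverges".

L is separable, so gradient descent decouples: x follows -∂L/∂x, y follows -∂L/∂y.
∂L/∂x = -36x(x - 3)(x + 1); at x=2 this is 216, so x decreases.
∂L/∂y = -3(y - 4)(y + 4); at y=1 this is 45, so y decreases.
x converges to its nearest critical value 0 (a local min of the x-part); y converges to -4. The iterate converges to (0, -4).

(0, -4)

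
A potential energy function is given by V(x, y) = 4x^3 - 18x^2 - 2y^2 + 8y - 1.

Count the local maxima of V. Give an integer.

1

V separates as a function of x plus a function of y, so ∇V=0 decouples.
∂V/∂x = 12x(x - 3) = 0 at x ∈ {0, 3}; ∂V/∂y = -4(y - 2) = 0 at y ∈ {2}.
The Hessian is diagonal: diag(V_xx, V_yy). Second derivatives: V_xx(0)=-36, V_xx(3)=36; V_yy(2)=-4.
Local maxima occur where both diagonal entries negative: (0, 2). Count: 1.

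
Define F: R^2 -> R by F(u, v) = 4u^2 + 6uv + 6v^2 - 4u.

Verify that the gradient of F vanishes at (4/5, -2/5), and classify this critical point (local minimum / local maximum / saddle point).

∇F = (8u + 6v - 4, 6u + 12v); substituting (4/5, -2/5) gives ∇F = (0, 0), so (4/5, -2/5) is indeed a critical point.
The Hessian of F is constant: H = [[8, 6], [6, 12]].
det(H) = 8·12 − 6² = 60.
det(H) > 0 and tr(H) = 20 > 0, so H is positive definite and the point is a local minimum.

local minimum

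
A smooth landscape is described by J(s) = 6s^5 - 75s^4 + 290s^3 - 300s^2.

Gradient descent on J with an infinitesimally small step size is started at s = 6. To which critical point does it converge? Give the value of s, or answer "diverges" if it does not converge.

J'(s) = 30s(s - 5)(s - 4)(s - 1), so J'(6) = 1800.
Gradient descent moves in the -J' direction, i.e. s is decreasing.
The nearest critical point in that direction is s = 5, where J'' = 600 > 0 (a local minimum). The iterate converges there.

5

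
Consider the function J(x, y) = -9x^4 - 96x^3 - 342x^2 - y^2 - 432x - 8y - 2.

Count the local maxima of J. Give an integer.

J separates as a function of x plus a function of y, so ∇J=0 decouples.
∂J/∂x = -36(x + 1)(x + 3)(x + 4) = 0 at x ∈ {-4, -3, -1}; ∂J/∂y = -2(y + 4) = 0 at y ∈ {-4}.
The Hessian is diagonal: diag(J_xx, J_yy). Second derivatives: J_xx(-4)=-108, J_xx(-3)=72, J_xx(-1)=-216; J_yy(-4)=-2.
Local maxima occur where both diagonal entries negative: (-4, -4), (-1, -4). Count: 2.

2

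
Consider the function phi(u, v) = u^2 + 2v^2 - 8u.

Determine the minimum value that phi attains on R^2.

phi(u,v) separates as P(u) + Q(v), so its minimum is min P + min Q.
P'(u) = 2u - 8 vanishes at u ∈ {4}; Q'(v) = 4v vanishes at v ∈ {0}.
Local minima of P (where P''>0): P(4)=-16. Local minima of Q: Q(0)=0.
So the global minimum of phi is P(4) + Q(0) = -16 + 0 = -16, attained at (4, 0).

-16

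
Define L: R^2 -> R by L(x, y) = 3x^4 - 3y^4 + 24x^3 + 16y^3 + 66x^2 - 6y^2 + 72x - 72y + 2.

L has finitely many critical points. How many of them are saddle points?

L separates as a function of x plus a function of y, so ∇L=0 decouples.
∂L/∂x = 12(x + 1)(x + 2)(x + 3) = 0 at x ∈ {-3, -2, -1}; ∂L/∂y = -12(y - 3)(y - 2)(y + 1) = 0 at y ∈ {-1, 2, 3}.
The Hessian is diagonal: diag(L_xx, L_yy). Second derivatives: L_xx(-3)=24, L_xx(-2)=-12, L_xx(-1)=24; L_yy(-1)=-144, L_yy(2)=36, L_yy(3)=-48.
Saddle points occur where the two diagonal entries have opposite signs: (-3, -1), (-3, 3), (-2, 2), (-1, -1), (-1, 3). Count: 5.

5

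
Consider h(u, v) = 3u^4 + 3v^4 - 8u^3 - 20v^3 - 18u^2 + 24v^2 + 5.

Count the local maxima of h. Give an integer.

1

h separates as a function of u plus a function of v, so ∇h=0 decouples.
∂h/∂u = 12u(u - 3)(u + 1) = 0 at u ∈ {-1, 0, 3}; ∂h/∂v = 12v(v - 4)(v - 1) = 0 at v ∈ {0, 1, 4}.
The Hessian is diagonal: diag(h_uu, h_vv). Second derivatives: h_uu(-1)=48, h_uu(0)=-36, h_uu(3)=144; h_vv(0)=48, h_vv(1)=-36, h_vv(4)=144.
Local maxima occur where both diagonal entries negative: (0, 1). Count: 1.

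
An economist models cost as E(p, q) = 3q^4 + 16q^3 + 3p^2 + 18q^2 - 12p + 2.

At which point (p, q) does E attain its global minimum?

(2, -3)

E(p,q) separates as A(p) + B(q) + 2, so its minimum is min A + min B + 2.
A'(p) = 6p - 12 vanishes at p ∈ {2}; B'(q) = 12q(q + 1)(q + 3) vanishes at q ∈ {-3, -1, 0}.
Local minima of A (where A''>0): A(2)=-12. Local minima of B: B(-3)=-27, B(0)=0.
So the global minimum of E is A(2) + B(-3) + 2 = -12 − 27 + 2 = -37, attained at (2, -3).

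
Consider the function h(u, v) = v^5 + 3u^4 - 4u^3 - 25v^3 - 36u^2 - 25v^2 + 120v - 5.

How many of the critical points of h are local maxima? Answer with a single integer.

h separates as a function of u plus a function of v, so ∇h=0 decouples.
∂h/∂u = 12u(u - 3)(u + 2) = 0 at u ∈ {-2, 0, 3}; ∂h/∂v = 5(v - 4)(v - 1)(v + 2)(v + 3) = 0 at v ∈ {-3, -2, 1, 4}.
The Hessian is diagonal: diag(h_uu, h_vv). Second derivatives: h_uu(-2)=120, h_uu(0)=-72, h_uu(3)=180; h_vv(-3)=-140, h_vv(-2)=90, h_vv(1)=-180, h_vv(4)=630.
Local maxima occur where both diagonal entries negative: (0, -3), (0, 1). Count: 2.

2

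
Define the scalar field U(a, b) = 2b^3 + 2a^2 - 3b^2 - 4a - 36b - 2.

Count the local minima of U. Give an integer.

U separates as a function of a plus a function of b, so ∇U=0 decouples.
∂U/∂a = 4(a - 1) = 0 at a ∈ {1}; ∂U/∂b = 6(b - 3)(b + 2) = 0 at b ∈ {-2, 3}.
The Hessian is diagonal: diag(U_aa, U_bb). Second derivatives: U_aa(1)=4; U_bb(-2)=-30, U_bb(3)=30.
Local minima occur where both diagonal entries positive: (1, 3). Count: 1.

1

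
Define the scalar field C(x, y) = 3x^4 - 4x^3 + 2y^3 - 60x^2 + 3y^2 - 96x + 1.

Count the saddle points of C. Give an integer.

3

C separates as a function of x plus a function of y, so ∇C=0 decouples.
∂C/∂x = 12(x - 4)(x + 1)(x + 2) = 0 at x ∈ {-2, -1, 4}; ∂C/∂y = 6y(y + 1) = 0 at y ∈ {-1, 0}.
The Hessian is diagonal: diag(C_xx, C_yy). Second derivatives: C_xx(-2)=72, C_xx(-1)=-60, C_xx(4)=360; C_yy(-1)=-6, C_yy(0)=6.
Saddle points occur where the two diagonal entries have opposite signs: (-2, -1), (-1, 0), (4, -1). Count: 3.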